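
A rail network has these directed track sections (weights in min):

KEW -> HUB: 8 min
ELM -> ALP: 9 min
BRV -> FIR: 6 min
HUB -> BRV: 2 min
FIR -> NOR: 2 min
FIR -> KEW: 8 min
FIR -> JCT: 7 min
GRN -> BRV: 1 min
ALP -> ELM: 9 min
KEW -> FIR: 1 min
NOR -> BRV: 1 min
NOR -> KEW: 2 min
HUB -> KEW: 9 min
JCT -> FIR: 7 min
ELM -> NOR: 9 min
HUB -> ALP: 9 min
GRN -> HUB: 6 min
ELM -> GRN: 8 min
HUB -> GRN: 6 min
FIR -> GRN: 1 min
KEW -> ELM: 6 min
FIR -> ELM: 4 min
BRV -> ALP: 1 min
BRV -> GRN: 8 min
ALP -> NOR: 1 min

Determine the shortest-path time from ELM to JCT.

Enumerating some paths:
ELM → GRN → BRV → ALP → NOR → KEW → FIR → JCT: 8+1+1+1+2+1+7 = 21
ELM → ALP → NOR → KEW → FIR → JCT: 9+1+2+1+7 = 20
ELM → GRN → BRV → FIR → JCT: 8+1+6+7 = 22
ELM → NOR → KEW → FIR → JCT: 9+2+1+7 = 19
Cheapest is ELM → NOR → KEW → FIR → JCT at 19 min.

19 min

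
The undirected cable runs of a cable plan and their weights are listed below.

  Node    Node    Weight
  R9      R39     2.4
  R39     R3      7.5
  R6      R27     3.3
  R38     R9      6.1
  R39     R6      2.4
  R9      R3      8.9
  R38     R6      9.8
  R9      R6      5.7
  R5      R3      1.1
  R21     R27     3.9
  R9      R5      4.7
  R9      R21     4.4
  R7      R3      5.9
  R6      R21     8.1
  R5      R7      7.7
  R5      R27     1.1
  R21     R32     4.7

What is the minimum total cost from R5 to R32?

Enumerating some paths:
R5–R27–R21–R32: 1.1+3.9+4.7 = 9.7
R5–R9–R21–R32: 4.7+4.4+4.7 = 13.8
The minimum is 9.7 via R5–R27–R21–R32.

9.7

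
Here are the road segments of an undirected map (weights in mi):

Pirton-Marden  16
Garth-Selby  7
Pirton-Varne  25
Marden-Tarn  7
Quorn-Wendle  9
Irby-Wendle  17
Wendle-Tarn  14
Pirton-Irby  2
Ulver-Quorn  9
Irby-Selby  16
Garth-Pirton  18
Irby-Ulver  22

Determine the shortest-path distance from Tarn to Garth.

41 mi

Running Dijkstra from Tarn:
Tarn: 0
Marden: 7  (via Tarn)
Wendle: 14  (via Tarn)
Quorn: 23  (via Wendle)
Pirton: 23  (via Marden)
Irby: 25  (via Pirton)
Ulver: 32  (via Quorn)
Selby: 41  (via Irby)
Garth: 41  (via Pirton)
Shortest route: Tarn → Marden → Pirton → Garth = 41 mi.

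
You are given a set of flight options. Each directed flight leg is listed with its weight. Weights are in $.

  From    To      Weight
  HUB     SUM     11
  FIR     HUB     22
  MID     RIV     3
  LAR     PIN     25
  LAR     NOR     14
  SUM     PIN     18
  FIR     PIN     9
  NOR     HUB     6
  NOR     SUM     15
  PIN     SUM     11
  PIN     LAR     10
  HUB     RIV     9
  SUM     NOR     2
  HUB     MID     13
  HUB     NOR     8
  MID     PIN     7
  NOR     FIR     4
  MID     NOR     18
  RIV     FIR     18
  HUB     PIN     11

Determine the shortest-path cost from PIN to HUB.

Candidate routes:
PIN - SUM - NOR - HUB: 11+2+6 = 19
PIN - LAR - NOR - HUB: 10+14+6 = 30
Cheapest is PIN - SUM - NOR - HUB at $19.

$19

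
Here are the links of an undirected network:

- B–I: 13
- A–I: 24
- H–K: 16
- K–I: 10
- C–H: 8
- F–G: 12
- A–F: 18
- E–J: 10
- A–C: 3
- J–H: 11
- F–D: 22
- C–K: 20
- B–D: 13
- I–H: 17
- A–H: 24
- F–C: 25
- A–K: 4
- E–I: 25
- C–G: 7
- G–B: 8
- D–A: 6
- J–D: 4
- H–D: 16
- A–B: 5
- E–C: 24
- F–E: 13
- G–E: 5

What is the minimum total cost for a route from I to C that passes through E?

37

Shortest I→E: I → E = 25
Best E to C: E → G → C costing 12
Total via E: 25 + 12 = 37.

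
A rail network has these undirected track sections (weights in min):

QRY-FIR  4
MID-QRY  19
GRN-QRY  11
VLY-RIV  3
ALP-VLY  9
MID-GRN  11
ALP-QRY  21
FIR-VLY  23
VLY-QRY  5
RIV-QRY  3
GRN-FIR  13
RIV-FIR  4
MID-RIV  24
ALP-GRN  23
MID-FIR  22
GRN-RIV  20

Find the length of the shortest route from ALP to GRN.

Shortest distances from ALP:
ALP: 0
VLY: 9  (via ALP)
RIV: 12  (via VLY)
QRY: 14  (via VLY)
FIR: 16  (via RIV)
GRN: 23  (via ALP)
Shortest route: ALP–GRN = 23 min.

23 min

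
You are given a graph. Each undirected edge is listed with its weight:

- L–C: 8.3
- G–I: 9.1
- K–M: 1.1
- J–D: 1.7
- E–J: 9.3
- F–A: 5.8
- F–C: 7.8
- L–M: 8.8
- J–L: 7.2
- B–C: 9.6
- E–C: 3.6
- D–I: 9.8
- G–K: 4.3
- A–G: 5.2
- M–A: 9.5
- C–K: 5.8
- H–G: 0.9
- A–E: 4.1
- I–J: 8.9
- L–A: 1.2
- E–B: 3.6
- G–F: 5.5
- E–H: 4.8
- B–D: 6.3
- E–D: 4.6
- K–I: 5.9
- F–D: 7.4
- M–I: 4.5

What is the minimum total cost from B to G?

9.3

Shortest distances from B:
B: 0
E: 3.6  (via B)
D: 6.3  (via B)
C: 7.2  (via E)
A: 7.7  (via E)
J: 8  (via D)
H: 8.4  (via E)
L: 8.9  (via A)
G: 9.3  (via H)
Shortest route: B–E–H–G = 9.3.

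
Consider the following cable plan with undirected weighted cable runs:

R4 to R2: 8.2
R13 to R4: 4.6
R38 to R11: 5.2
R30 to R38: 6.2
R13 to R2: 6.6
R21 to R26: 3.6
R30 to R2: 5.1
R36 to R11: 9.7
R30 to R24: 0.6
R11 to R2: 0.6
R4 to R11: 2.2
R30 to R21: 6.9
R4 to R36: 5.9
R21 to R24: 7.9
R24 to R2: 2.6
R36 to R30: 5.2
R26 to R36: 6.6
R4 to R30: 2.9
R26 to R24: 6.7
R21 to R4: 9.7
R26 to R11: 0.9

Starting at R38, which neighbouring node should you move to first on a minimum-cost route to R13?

Candidate routes:
R38 - R11 - R2 - R13: 5.2+0.6+6.6 = 12.4
R38 - R11 - R4 - R13: 5.2+2.2+4.6 = 12
Cheapest is R38 - R11 - R4 - R13 at 12.
So from R38 the first move is to R11.

R11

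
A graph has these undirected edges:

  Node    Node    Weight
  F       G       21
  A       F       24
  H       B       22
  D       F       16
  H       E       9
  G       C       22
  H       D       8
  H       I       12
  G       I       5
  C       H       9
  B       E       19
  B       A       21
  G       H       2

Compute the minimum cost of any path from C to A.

52

Compare a few routes:
C → H → G → F → A: 9+2+21+24 = 56
C → H → B → A: 9+22+21 = 52
C → H → D → F → A: 9+8+16+24 = 57
Cheapest is C → H → B → A at 52.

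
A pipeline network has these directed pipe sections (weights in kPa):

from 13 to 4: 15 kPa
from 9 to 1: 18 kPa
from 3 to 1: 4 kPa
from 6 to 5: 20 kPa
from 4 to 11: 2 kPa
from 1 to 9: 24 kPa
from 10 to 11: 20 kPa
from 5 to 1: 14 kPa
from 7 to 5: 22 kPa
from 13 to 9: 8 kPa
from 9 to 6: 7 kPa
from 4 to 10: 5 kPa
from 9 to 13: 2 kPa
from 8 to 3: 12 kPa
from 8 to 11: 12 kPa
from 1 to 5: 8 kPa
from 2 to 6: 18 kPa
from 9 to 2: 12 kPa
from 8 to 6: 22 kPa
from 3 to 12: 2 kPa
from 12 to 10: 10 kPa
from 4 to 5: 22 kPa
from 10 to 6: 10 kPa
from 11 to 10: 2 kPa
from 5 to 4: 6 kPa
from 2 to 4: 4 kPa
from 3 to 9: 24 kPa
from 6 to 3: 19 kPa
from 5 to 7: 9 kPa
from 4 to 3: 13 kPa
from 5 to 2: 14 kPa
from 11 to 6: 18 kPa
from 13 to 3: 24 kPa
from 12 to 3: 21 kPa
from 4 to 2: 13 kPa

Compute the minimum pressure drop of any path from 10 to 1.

Shortest distances from 10:
10: 0
6: 10  (via 10)
11: 20  (via 10)
3: 29  (via 6)
5: 30  (via 6)
12: 31  (via 3)
1: 33  (via 3)
Shortest route: 10–6–3–1 = 33 kPa.

33 kPa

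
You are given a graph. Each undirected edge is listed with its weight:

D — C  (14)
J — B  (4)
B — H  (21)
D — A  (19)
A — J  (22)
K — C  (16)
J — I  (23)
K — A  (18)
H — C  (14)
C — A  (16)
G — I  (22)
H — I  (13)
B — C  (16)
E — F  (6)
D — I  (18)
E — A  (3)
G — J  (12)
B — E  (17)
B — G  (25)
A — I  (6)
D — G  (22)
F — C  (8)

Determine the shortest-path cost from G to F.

37

Enumerating some paths:
G → J → B → E → F: 12+4+17+6 = 39
G → I → A → E → F: 22+6+3+6 = 37
The minimum is 37 via G → I → A → E → F.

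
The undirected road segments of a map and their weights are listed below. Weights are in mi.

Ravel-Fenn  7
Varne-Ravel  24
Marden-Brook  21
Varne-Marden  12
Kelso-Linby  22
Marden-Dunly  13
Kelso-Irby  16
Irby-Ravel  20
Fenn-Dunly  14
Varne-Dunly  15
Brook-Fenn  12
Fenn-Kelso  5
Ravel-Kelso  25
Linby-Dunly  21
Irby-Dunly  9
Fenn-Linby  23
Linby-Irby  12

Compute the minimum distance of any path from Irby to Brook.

33 mi

Candidate routes:
Irby - Ravel - Fenn - Brook: 20+7+12 = 39
Irby - Dunly - Marden - Brook: 9+13+21 = 43
Irby - Dunly - Fenn - Brook: 9+14+12 = 35
Irby - Kelso - Fenn - Brook: 16+5+12 = 33
Cheapest is Irby - Kelso - Fenn - Brook at 33 mi.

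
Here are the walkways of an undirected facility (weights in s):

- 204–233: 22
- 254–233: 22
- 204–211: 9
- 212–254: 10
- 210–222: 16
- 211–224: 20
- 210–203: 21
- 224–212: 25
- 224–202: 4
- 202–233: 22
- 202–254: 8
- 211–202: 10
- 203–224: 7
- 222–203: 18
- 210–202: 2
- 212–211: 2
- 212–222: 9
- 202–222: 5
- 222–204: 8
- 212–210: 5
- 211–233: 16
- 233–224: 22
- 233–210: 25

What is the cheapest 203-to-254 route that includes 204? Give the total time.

45 s

Best 203 to 204: 203–224–202–222–204 costing 24
Best 204 to 254: 204–211–212–254 costing 21
Total via 204: 24 + 21 = 45 s.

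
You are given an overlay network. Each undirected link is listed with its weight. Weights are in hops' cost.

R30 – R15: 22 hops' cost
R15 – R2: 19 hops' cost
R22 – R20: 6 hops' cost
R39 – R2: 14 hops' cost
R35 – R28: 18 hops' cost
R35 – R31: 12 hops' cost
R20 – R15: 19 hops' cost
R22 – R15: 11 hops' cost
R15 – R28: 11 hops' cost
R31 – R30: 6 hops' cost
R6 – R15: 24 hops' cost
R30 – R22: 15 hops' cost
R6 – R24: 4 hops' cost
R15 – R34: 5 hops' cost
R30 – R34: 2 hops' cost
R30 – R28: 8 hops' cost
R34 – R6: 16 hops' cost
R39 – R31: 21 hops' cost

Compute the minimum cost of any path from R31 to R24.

28 hops' cost

Compare a few routes:
R31–R30–R34–R15–R6–R24: 6+2+5+24+4 = 41
R31–R30–R28–R15–R6–R24: 6+8+11+24+4 = 53
R31–R30–R28–R15–R34–R6–R24: 6+8+11+5+16+4 = 50
R31–R30–R34–R6–R24: 6+2+16+4 = 28
The minimum is 28 hops' cost via R31–R30–R34–R6–R24.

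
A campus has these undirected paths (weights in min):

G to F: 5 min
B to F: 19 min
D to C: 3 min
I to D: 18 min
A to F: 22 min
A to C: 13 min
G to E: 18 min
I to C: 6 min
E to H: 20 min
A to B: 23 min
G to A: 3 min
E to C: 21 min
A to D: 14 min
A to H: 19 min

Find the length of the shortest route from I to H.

38 min

Settle nodes by increasing distance from I:
I: 0
C: 6  (via I)
D: 9  (via C)
A: 19  (via C)
G: 22  (via A)
E: 27  (via C)
F: 27  (via G)
H: 38  (via A)
Shortest route: I → C → A → H = 38 min.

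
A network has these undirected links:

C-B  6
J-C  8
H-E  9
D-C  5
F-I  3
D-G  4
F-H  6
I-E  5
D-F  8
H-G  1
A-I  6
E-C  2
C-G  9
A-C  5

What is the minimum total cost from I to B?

Compare a few routes:
I → E → C → B: 5+2+6 = 13
I → A → C → B: 6+5+6 = 17
I → F → D → C → B: 3+8+5+6 = 22
The minimum is 13 via I → E → C → B.

13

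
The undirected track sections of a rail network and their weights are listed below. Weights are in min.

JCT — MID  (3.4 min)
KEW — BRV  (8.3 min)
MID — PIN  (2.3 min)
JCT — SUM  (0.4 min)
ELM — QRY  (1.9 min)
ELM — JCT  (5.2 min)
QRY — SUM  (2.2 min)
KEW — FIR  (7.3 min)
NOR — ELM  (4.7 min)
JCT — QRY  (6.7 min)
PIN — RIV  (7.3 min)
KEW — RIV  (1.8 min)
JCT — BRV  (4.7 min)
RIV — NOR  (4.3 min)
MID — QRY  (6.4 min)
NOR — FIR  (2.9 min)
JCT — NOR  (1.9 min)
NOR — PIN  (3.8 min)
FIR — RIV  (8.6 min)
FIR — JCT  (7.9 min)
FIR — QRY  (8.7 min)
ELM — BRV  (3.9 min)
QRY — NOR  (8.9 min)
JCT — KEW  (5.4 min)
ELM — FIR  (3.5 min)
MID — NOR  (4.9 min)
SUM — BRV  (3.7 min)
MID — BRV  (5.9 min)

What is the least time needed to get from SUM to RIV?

Settle nodes by increasing distance from SUM:
SUM: 0
JCT: 0.4  (via SUM)
QRY: 2.2  (via SUM)
NOR: 2.3  (via JCT)
BRV: 3.7  (via SUM)
MID: 3.8  (via JCT)
ELM: 4.1  (via QRY)
FIR: 5.2  (via NOR)
KEW: 5.8  (via JCT)
PIN: 6.1  (via NOR)
RIV: 6.6  (via NOR)
Shortest route: SUM–JCT–NOR–RIV = 6.6 min.

6.6 min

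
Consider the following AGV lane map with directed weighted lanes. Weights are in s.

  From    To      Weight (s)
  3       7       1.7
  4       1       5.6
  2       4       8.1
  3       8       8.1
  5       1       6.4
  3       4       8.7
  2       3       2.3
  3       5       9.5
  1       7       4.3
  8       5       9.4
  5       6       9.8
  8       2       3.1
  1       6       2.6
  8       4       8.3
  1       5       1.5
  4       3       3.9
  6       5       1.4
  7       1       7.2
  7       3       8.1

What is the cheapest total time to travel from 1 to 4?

Enumerating some paths:
1 → 7 → 3 → 4: 4.3+8.1+8.7 = 21.1
1 → 7 → 3 → 8 → 2 → 4: 4.3+8.1+8.1+3.1+8.1 = 31.7
1 → 7 → 3 → 8 → 4: 4.3+8.1+8.1+8.3 = 28.8
The minimum is 21.1 s via 1 → 7 → 3 → 4.

21.1 s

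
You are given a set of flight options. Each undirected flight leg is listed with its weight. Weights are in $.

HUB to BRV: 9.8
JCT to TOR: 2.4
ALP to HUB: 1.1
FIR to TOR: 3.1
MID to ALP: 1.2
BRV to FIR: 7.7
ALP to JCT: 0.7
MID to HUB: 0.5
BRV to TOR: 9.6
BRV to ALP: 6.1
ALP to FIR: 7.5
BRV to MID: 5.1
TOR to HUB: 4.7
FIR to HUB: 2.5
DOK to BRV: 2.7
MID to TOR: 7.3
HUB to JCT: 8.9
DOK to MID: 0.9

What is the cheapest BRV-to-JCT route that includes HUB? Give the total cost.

$5.9

Shortest BRV→HUB: BRV → DOK → MID → HUB = 4.1
Best HUB to JCT: HUB → ALP → JCT costing 1.8
Total via HUB: 4.1 + 1.8 = $5.9.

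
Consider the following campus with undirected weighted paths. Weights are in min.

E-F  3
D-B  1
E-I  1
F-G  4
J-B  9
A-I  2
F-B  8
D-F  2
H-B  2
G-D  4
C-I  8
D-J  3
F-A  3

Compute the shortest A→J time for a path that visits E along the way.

11 min

Best A to E: A–I–E costing 3
Best E to J: E–F–D–J costing 8
Total via E: 3 + 8 = 11 min.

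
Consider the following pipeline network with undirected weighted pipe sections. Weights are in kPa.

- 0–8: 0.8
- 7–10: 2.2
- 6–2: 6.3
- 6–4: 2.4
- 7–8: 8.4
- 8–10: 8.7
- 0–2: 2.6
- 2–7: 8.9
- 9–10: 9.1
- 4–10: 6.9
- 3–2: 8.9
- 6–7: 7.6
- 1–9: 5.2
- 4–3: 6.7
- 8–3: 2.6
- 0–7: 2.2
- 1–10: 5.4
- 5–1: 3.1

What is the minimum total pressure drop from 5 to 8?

Shortest distances from 5:
5: 0
1: 3.1  (via 5)
9: 8.3  (via 1)
10: 8.5  (via 1)
7: 10.7  (via 10)
0: 12.9  (via 7)
8: 13.7  (via 0)
Shortest route: 5 → 1 → 10 → 7 → 0 → 8 = 13.7 kPa.

13.7 kPa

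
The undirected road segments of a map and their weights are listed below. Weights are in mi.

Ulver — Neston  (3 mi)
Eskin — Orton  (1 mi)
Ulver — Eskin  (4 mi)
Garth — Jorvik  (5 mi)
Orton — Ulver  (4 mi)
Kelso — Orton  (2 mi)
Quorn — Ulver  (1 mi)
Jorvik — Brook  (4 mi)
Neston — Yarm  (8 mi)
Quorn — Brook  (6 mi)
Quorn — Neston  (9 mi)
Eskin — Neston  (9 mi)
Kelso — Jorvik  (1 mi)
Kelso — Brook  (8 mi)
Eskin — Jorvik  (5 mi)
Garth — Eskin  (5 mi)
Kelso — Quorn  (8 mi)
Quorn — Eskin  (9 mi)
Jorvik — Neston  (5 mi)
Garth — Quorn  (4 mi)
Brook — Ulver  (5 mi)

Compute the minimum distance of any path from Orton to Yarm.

15 mi

Compare a few routes:
Orton - Eskin - Ulver - Neston - Yarm: 1+4+3+8 = 16
Orton - Kelso - Jorvik - Neston - Yarm: 2+1+5+8 = 16
Orton - Ulver - Neston - Yarm: 4+3+8 = 15
Cheapest is Orton - Ulver - Neston - Yarm at 15 mi.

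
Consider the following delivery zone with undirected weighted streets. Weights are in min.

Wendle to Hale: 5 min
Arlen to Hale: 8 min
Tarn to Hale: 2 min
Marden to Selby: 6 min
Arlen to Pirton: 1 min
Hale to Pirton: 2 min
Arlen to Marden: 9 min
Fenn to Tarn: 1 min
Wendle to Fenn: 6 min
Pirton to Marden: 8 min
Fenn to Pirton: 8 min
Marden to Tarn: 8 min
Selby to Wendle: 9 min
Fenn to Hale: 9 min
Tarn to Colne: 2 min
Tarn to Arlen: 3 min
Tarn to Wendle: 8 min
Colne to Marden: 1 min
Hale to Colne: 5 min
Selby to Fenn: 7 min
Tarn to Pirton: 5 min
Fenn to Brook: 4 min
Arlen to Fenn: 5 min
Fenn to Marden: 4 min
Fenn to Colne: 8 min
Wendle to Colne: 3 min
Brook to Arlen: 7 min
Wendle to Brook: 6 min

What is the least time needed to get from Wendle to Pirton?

7 min

Compare a few routes:
Wendle–Hale–Pirton: 5+2 = 7
Wendle–Colne–Hale–Pirton: 3+5+2 = 10
Wendle–Colne–Tarn–Arlen–Pirton: 3+2+3+1 = 9
Wendle–Colne–Tarn–Hale–Pirton: 3+2+2+2 = 9
Cheapest is Wendle–Hale–Pirton at 7 min.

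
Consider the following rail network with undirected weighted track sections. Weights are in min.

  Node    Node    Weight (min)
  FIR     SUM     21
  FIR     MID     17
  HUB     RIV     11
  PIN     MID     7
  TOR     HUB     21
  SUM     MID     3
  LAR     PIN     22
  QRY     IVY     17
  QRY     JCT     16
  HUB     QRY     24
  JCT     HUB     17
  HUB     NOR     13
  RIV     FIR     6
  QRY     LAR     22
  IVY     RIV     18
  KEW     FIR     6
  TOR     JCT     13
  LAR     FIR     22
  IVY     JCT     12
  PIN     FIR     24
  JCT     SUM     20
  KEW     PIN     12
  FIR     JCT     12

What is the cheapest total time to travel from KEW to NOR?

Shortest distances from KEW:
KEW: 0
FIR: 6  (via KEW)
RIV: 12  (via FIR)
PIN: 12  (via KEW)
JCT: 18  (via FIR)
MID: 19  (via PIN)
SUM: 22  (via MID)
HUB: 23  (via RIV)
LAR: 28  (via FIR)
IVY: 30  (via RIV)
TOR: 31  (via JCT)
QRY: 34  (via JCT)
NOR: 36  (via HUB)
Shortest route: KEW → FIR → RIV → HUB → NOR = 36 min.

36 min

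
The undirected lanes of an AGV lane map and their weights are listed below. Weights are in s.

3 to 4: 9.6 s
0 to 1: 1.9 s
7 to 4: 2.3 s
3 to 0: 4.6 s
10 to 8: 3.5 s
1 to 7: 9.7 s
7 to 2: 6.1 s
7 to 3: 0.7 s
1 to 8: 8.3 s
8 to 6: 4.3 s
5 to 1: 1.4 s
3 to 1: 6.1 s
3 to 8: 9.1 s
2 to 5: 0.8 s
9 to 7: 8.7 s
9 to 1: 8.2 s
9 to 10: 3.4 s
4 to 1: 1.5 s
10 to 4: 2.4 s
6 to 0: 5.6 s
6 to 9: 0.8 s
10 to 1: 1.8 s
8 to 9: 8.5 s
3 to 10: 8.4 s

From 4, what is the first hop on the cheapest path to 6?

Compare a few routes:
4 - 10 - 9 - 6: 2.4+3.4+0.8 = 6.6
4 - 10 - 8 - 6: 2.4+3.5+4.3 = 10.2
4 - 1 - 0 - 6: 1.5+1.9+5.6 = 9
4 - 1 - 10 - 9 - 6: 1.5+1.8+3.4+0.8 = 7.5
Cheapest is 4 - 10 - 9 - 6 at 6.6 s.
So from 4 the first move is to 10.

10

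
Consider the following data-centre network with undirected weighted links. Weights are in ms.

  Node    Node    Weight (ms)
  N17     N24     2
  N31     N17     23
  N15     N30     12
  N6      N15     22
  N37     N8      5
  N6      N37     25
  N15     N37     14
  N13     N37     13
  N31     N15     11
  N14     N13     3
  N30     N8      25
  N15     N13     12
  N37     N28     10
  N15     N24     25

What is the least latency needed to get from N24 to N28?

Shortest distances from N24:
N24: 0
N17: 2  (via N24)
N31: 25  (via N17)
N15: 25  (via N24)
N30: 37  (via N15)
N13: 37  (via N15)
N37: 39  (via N15)
N14: 40  (via N13)
N8: 44  (via N37)
N6: 47  (via N15)
N28: 49  (via N37)
Shortest route: N24 → N15 → N37 → N28 = 49 ms.

49 ms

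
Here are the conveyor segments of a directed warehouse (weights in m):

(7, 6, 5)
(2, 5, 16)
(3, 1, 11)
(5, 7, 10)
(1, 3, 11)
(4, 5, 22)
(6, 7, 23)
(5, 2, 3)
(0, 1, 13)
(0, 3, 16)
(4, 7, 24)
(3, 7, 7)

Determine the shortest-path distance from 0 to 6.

Running Dijkstra from 0:
0: 0
1: 13  (via 0)
3: 16  (via 0)
7: 23  (via 3)
6: 28  (via 7)
Shortest route: 0–3–7–6 = 28 m.

28 m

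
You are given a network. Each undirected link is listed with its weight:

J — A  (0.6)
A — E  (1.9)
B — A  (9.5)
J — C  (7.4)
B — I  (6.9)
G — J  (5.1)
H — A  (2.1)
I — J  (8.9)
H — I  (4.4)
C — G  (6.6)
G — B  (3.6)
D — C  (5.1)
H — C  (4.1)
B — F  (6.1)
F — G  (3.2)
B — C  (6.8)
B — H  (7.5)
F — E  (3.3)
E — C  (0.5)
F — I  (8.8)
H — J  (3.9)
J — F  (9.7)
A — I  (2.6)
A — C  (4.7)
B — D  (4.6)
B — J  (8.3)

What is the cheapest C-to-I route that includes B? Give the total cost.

13.7

Best C to B: C–B costing 6.8
Shortest B→I: B–I = 6.9
Total via B: 6.8 + 6.9 = 13.7.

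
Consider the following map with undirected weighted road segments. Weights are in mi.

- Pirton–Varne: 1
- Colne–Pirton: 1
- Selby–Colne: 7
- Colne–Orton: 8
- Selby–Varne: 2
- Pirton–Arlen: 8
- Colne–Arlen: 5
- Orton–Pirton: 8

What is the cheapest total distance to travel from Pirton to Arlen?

6 mi

Enumerating some paths:
Pirton - Arlen: 8 = 8
Pirton - Varne - Selby - Colne - Arlen: 1+2+7+5 = 15
Pirton - Colne - Arlen: 1+5 = 6
The minimum is 6 mi via Pirton - Colne - Arlen.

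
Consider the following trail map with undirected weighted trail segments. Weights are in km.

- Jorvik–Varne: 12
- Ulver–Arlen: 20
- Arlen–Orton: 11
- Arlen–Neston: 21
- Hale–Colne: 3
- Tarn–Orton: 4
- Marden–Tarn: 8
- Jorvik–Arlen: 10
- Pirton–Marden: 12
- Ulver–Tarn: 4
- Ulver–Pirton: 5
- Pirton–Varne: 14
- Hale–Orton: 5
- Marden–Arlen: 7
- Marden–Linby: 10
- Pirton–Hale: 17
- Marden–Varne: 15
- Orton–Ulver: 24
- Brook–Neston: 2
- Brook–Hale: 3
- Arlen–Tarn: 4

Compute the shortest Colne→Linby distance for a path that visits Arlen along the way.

33 km

Shortest Colne→Arlen: Colne → Hale → Orton → Tarn → Arlen = 16
Shortest Arlen→Linby: Arlen → Marden → Linby = 17
Total via Arlen: 16 + 17 = 33 km.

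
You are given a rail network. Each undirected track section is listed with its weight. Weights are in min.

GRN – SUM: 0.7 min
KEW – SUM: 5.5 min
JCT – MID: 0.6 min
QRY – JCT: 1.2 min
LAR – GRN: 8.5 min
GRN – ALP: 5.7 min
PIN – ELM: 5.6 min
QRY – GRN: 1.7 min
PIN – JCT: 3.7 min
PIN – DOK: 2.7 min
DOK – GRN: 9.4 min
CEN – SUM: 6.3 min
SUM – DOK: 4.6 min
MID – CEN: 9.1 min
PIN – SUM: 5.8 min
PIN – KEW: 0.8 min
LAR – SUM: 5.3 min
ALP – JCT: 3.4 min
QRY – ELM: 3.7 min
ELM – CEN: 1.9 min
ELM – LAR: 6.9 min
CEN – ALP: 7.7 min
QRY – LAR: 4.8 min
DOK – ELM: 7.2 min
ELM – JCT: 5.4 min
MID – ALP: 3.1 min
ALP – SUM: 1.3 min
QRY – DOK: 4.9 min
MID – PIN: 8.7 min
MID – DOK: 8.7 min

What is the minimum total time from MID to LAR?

Running Dijkstra from MID:
MID: 0
JCT: 0.6  (via MID)
QRY: 1.8  (via JCT)
ALP: 3.1  (via MID)
GRN: 3.5  (via QRY)
SUM: 4.2  (via GRN)
PIN: 4.3  (via JCT)
KEW: 5.1  (via PIN)
ELM: 5.5  (via QRY)
LAR: 6.6  (via QRY)
Shortest route: MID–JCT–QRY–LAR = 6.6 min.

6.6 min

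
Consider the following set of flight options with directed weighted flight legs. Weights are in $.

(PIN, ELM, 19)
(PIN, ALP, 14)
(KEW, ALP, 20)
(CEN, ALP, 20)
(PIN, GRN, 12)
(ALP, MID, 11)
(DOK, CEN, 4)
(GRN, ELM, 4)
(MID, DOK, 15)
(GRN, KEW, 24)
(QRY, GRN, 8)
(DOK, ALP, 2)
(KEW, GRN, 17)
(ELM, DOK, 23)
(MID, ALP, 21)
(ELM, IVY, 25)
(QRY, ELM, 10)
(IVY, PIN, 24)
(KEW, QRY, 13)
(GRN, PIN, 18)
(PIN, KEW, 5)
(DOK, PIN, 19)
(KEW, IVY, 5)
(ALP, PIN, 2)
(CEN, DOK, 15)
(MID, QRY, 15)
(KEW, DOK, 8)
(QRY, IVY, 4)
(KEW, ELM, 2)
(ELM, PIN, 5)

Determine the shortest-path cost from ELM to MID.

Candidate routes:
ELM - DOK - ALP - MID: 23+2+11 = 36
ELM - PIN - KEW - ALP - MID: 5+5+20+11 = 41
ELM - PIN - KEW - DOK - ALP - MID: 5+5+8+2+11 = 31
ELM - PIN - ALP - MID: 5+14+11 = 30
The minimum is $30 via ELM - PIN - ALP - MID.

$30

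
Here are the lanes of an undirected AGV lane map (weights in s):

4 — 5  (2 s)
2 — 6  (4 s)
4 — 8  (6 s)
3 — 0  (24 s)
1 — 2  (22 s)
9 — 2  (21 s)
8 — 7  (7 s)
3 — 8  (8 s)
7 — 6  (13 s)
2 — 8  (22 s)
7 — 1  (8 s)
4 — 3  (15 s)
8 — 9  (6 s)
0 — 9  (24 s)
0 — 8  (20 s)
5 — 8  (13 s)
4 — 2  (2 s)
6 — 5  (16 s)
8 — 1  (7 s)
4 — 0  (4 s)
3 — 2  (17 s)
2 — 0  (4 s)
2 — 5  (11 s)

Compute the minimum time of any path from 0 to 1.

Running Dijkstra from 0:
0: 0
2: 4  (via 0)
4: 4  (via 0)
5: 6  (via 4)
6: 8  (via 2)
8: 10  (via 4)
9: 16  (via 8)
1: 17  (via 8)
Shortest route: 0 → 4 → 8 → 1 = 17 s.

17 s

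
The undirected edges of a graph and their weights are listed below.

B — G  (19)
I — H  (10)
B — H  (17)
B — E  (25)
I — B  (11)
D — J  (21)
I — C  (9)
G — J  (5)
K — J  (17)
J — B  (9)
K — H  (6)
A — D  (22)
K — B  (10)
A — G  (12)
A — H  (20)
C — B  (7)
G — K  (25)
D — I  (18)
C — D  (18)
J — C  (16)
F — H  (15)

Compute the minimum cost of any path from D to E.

50

Running Dijkstra from D:
D: 0
C: 18  (via D)
I: 18  (via D)
J: 21  (via D)
A: 22  (via D)
B: 25  (via C)
G: 26  (via J)
H: 28  (via I)
K: 34  (via H)
F: 43  (via H)
E: 50  (via B)
Shortest route: D → C → B → E = 50.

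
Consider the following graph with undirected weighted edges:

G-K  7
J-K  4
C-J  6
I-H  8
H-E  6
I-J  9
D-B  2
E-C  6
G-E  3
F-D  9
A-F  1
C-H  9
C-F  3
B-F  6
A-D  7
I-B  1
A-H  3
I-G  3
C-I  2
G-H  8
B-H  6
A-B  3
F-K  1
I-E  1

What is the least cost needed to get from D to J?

Settle nodes by increasing distance from D:
D: 0
B: 2  (via D)
I: 3  (via B)
E: 4  (via I)
A: 5  (via B)
C: 5  (via I)
F: 6  (via A)
G: 6  (via I)
K: 7  (via F)
H: 8  (via B)
J: 11  (via C)
Shortest route: D–B–I–C–J = 11.

11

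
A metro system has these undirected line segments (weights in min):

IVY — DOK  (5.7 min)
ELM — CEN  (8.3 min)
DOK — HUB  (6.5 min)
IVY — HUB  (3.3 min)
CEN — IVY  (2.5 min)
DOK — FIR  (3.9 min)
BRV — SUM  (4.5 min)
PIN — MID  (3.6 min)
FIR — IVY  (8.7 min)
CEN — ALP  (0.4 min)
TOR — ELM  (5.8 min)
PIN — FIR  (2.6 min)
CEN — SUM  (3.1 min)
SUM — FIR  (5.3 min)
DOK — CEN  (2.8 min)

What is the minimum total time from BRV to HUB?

Settle nodes by increasing distance from BRV:
BRV: 0
SUM: 4.5  (via BRV)
CEN: 7.6  (via SUM)
ALP: 8  (via CEN)
FIR: 9.8  (via SUM)
IVY: 10.1  (via CEN)
DOK: 10.4  (via CEN)
PIN: 12.4  (via FIR)
HUB: 13.4  (via IVY)
Shortest route: BRV–SUM–CEN–IVY–HUB = 13.4 min.

13.4 min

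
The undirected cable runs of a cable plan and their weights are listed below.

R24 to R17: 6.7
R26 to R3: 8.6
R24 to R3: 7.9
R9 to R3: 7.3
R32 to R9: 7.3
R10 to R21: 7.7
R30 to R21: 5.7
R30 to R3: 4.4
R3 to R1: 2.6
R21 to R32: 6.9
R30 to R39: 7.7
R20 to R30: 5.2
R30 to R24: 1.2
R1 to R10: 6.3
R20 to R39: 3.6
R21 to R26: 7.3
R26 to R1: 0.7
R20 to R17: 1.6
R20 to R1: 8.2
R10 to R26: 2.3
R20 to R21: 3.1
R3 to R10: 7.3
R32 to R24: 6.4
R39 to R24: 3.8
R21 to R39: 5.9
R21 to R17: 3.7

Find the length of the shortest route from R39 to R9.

Running Dijkstra from R39:
R39: 0
R20: 3.6  (via R39)
R24: 3.8  (via R39)
R30: 5  (via R24)
R17: 5.2  (via R20)
R21: 5.9  (via R39)
R3: 9.4  (via R30)
R32: 10.2  (via R24)
R1: 11.8  (via R20)
R26: 12.5  (via R1)
R10: 13.6  (via R21)
R9: 16.7  (via R3)
Shortest route: R39 → R24 → R30 → R3 → R9 = 16.7.

16.7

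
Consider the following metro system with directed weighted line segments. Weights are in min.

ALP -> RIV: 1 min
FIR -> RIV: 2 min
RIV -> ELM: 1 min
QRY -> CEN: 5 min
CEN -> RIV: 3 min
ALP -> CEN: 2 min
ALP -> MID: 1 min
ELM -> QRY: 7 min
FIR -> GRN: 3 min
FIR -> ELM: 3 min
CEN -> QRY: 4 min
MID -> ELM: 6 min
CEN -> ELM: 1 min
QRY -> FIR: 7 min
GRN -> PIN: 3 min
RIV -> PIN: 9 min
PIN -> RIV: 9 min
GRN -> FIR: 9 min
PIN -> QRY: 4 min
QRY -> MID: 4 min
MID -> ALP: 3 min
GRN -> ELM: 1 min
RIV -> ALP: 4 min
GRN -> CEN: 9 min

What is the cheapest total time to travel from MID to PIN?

13 min

Enumerating some paths:
MID - ALP - CEN - QRY - FIR - GRN - PIN: 3+2+4+7+3+3 = 22
MID - ALP - CEN - RIV - PIN: 3+2+3+9 = 17
MID - ALP - RIV - ELM - QRY - FIR - GRN - PIN: 3+1+1+7+7+3+3 = 25
MID - ALP - RIV - PIN: 3+1+9 = 13
Cheapest is MID - ALP - RIV - PIN at 13 min.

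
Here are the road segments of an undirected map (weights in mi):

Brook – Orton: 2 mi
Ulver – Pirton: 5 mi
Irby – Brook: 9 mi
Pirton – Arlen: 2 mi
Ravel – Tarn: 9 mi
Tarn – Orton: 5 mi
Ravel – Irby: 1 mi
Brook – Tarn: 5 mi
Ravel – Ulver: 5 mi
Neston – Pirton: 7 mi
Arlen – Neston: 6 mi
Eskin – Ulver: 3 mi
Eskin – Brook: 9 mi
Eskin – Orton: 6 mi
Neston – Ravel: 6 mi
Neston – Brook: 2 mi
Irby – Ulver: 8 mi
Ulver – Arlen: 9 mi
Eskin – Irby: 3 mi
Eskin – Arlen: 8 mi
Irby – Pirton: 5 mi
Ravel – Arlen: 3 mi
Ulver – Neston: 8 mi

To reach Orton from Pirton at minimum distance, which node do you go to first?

Neston

Compare a few routes:
Pirton–Arlen–Neston–Brook–Orton: 2+6+2+2 = 12
Pirton–Irby–Eskin–Orton: 5+3+6 = 14
Pirton–Neston–Brook–Orton: 7+2+2 = 11
Pirton–Ulver–Eskin–Orton: 5+3+6 = 14
Cheapest is Pirton–Neston–Brook–Orton at 11 mi.
So from Pirton the first move is to Neston.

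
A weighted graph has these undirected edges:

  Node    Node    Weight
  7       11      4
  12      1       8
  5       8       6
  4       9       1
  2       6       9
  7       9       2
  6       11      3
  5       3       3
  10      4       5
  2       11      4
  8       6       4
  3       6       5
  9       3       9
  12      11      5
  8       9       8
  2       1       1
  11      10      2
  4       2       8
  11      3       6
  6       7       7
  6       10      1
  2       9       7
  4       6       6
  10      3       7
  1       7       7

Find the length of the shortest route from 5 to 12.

14

Settle nodes by increasing distance from 5:
5: 0
3: 3  (via 5)
8: 6  (via 5)
6: 8  (via 3)
10: 9  (via 6)
11: 9  (via 3)
9: 12  (via 3)
2: 13  (via 11)
4: 13  (via 9)
7: 13  (via 11)
1: 14  (via 2)
12: 14  (via 11)
Shortest route: 5 → 3 → 11 → 12 = 14.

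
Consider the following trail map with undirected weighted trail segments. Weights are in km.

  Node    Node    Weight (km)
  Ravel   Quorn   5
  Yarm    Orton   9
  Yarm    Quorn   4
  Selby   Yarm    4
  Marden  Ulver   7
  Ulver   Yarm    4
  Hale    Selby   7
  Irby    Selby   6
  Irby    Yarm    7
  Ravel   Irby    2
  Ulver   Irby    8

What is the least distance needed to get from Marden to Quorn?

15 km

Enumerating some paths:
Marden–Ulver–Irby–Ravel–Quorn: 7+8+2+5 = 22
Marden–Ulver–Yarm–Quorn: 7+4+4 = 15
The minimum is 15 km via Marden–Ulver–Yarm–Quorn.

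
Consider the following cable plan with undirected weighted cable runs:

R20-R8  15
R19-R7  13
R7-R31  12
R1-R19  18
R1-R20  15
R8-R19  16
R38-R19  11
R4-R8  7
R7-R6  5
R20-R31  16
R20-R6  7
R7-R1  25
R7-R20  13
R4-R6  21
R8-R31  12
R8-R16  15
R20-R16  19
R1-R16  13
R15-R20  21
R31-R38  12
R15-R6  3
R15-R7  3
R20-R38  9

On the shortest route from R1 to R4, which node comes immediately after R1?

Compare a few routes:
R1 - R19 - R8 - R4: 18+16+7 = 41
R1 - R16 - R8 - R4: 13+15+7 = 35
R1 - R20 - R8 - R4: 15+15+7 = 37
The minimum is 35 via R1 - R16 - R8 - R4.
So from R1 the first move is to R16.

R16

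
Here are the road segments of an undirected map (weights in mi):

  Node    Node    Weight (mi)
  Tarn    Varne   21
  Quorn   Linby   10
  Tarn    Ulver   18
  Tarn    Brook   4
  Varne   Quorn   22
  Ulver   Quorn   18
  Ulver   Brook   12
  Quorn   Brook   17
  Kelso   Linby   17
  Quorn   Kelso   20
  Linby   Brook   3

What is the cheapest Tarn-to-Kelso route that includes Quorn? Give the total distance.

37 mi

Best Tarn to Quorn: Tarn → Brook → Linby → Quorn costing 17
Shortest Quorn→Kelso: Quorn → Kelso = 20
Total via Quorn: 17 + 20 = 37 mi.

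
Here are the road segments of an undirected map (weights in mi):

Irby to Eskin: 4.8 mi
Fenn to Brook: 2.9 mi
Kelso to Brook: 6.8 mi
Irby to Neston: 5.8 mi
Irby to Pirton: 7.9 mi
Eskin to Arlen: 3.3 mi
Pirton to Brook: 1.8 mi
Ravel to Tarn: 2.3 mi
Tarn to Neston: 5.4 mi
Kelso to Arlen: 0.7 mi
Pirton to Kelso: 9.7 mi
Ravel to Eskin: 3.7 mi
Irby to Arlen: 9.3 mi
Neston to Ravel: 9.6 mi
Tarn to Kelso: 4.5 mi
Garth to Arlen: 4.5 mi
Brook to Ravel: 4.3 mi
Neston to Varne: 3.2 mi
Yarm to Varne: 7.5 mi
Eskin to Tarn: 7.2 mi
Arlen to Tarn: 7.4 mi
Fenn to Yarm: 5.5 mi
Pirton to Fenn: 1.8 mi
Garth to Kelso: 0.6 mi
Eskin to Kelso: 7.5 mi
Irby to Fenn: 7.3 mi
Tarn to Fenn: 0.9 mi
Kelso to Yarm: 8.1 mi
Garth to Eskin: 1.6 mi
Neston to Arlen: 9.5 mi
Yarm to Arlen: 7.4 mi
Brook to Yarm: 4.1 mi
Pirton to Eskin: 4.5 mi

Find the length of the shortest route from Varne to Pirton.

Shortest distances from Varne:
Varne: 0
Neston: 3.2  (via Varne)
Yarm: 7.5  (via Varne)
Tarn: 8.6  (via Neston)
Irby: 9  (via Neston)
Fenn: 9.5  (via Tarn)
Ravel: 10.9  (via Tarn)
Pirton: 11.3  (via Fenn)
Shortest route: Varne–Neston–Tarn–Fenn–Pirton = 11.3 mi.

11.3 mi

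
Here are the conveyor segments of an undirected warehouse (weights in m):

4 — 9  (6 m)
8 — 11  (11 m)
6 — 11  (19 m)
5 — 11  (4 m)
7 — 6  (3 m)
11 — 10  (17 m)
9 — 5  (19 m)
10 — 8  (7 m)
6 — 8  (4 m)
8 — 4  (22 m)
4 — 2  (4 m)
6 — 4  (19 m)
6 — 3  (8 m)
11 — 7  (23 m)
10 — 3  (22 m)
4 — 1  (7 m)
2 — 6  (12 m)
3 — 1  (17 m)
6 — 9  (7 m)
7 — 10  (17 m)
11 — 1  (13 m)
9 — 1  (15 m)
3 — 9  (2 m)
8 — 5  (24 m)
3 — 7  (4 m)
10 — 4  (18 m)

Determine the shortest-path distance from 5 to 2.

Running Dijkstra from 5:
5: 0
11: 4  (via 5)
8: 15  (via 11)
1: 17  (via 11)
6: 19  (via 8)
9: 19  (via 5)
3: 21  (via 9)
10: 21  (via 11)
7: 22  (via 6)
4: 24  (via 1)
2: 28  (via 4)
Shortest route: 5–11–1–4–2 = 28 m.

28 m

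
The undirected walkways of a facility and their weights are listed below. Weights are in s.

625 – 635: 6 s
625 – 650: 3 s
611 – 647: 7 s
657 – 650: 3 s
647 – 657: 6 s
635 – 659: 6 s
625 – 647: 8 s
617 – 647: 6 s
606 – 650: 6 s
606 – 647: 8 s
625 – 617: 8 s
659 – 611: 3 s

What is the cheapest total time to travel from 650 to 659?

15 s

Settle nodes by increasing distance from 650:
650: 0
625: 3  (via 650)
657: 3  (via 650)
606: 6  (via 650)
647: 9  (via 657)
635: 9  (via 625)
617: 11  (via 625)
659: 15  (via 635)
Shortest route: 650 → 625 → 635 → 659 = 15 s.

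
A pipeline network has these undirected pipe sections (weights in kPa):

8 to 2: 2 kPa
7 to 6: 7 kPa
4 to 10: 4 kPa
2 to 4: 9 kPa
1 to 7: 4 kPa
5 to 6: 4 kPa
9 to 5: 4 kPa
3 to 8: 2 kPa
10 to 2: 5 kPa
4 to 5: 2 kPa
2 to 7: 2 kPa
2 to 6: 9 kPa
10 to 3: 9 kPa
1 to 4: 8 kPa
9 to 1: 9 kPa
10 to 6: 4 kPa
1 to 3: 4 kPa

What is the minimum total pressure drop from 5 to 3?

Settle nodes by increasing distance from 5:
5: 0
4: 2  (via 5)
6: 4  (via 5)
9: 4  (via 5)
10: 6  (via 4)
1: 10  (via 4)
2: 11  (via 4)
7: 11  (via 6)
8: 13  (via 2)
3: 14  (via 1)
Shortest route: 5–4–1–3 = 14 kPa.

14 kPa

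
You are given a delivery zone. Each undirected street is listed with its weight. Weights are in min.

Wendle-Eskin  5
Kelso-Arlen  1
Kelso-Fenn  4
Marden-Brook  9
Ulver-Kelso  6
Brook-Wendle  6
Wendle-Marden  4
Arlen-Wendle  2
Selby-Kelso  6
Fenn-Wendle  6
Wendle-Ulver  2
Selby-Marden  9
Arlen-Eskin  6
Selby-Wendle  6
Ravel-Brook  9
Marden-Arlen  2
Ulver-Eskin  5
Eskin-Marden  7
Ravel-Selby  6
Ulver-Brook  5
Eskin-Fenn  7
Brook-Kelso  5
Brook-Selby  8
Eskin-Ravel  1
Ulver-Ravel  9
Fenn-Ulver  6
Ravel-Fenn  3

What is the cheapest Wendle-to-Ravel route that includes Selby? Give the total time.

Shortest Wendle→Selby: Wendle → Selby = 6
Shortest Selby→Ravel: Selby → Ravel = 6
Total via Selby: 6 + 6 = 12 min.

12 min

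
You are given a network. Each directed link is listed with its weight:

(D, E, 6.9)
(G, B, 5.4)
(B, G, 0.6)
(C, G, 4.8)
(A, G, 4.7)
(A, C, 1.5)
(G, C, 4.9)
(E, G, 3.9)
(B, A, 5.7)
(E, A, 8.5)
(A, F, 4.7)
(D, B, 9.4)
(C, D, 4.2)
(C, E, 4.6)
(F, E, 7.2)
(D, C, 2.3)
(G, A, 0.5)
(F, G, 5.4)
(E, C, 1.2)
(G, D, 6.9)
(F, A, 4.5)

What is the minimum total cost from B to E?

Candidate routes:
B–A–C–E: 5.7+1.5+4.6 = 11.8
B–G–C–E: 0.6+4.9+4.6 = 10.1
B–G–A–F–E: 0.6+0.5+4.7+7.2 = 13
B–G–A–C–E: 0.6+0.5+1.5+4.6 = 7.2
The minimum is 7.2 via B–G–A–C–E.

7.2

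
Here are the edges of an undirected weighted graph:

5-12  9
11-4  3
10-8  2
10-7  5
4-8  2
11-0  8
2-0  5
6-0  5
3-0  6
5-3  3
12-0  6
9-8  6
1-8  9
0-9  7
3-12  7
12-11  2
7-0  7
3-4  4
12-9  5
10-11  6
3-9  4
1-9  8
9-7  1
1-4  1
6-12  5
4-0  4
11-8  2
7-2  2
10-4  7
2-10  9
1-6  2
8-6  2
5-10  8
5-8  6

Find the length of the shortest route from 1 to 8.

Settle nodes by increasing distance from 1:
1: 0
4: 1  (via 1)
6: 2  (via 1)
8: 3  (via 4)
Shortest route: 1–4–8 = 3.

3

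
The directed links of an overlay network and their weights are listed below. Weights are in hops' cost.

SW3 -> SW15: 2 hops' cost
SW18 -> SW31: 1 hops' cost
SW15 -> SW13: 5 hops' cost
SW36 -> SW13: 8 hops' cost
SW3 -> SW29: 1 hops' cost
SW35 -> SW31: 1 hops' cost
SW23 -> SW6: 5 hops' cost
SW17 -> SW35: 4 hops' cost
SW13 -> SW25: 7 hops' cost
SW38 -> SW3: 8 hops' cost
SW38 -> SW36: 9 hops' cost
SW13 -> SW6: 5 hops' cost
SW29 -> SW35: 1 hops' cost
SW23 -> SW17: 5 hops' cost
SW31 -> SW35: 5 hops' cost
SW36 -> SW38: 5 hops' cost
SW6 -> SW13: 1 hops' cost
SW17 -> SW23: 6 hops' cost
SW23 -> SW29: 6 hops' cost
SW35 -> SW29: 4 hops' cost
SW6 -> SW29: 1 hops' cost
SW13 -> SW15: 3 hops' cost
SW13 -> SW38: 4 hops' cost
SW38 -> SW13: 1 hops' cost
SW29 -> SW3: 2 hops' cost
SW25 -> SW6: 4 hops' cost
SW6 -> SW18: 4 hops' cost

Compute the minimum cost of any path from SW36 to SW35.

Enumerating some paths:
SW36 → SW13 → SW6 → SW29 → SW35: 8+5+1+1 = 15
SW36 → SW38 → SW13 → SW25 → SW6 → SW29 → SW35: 5+1+7+4+1+1 = 19
SW36 → SW38 → SW3 → SW29 → SW35: 5+8+1+1 = 15
SW36 → SW38 → SW13 → SW6 → SW29 → SW35: 5+1+5+1+1 = 13
The minimum is 13 hops' cost via SW36 → SW38 → SW13 → SW6 → SW29 → SW35.

13 hops' cost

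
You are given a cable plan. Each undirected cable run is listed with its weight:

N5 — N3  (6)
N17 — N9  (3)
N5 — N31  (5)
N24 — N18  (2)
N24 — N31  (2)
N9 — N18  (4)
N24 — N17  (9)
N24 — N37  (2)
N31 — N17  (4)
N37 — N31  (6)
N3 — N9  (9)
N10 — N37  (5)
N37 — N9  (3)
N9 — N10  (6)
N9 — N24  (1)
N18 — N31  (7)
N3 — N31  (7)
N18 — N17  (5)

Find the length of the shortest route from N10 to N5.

14

Candidate routes:
N10–N37–N31–N5: 5+6+5 = 16
N10–N37–N24–N31–N5: 5+2+2+5 = 14
N10–N9–N17–N31–N5: 6+3+4+5 = 18
N10–N37–N9–N24–N31–N5: 5+3+1+2+5 = 16
Cheapest is N10–N37–N24–N31–N5 at 14.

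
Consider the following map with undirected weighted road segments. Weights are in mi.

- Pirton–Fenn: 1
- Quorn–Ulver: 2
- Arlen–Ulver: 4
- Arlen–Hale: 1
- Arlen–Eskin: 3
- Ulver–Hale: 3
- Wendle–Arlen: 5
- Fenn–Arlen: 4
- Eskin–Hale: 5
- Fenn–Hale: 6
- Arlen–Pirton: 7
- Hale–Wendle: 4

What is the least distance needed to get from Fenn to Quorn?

Settle nodes by increasing distance from Fenn:
Fenn: 0
Pirton: 1  (via Fenn)
Arlen: 4  (via Fenn)
Hale: 5  (via Arlen)
Eskin: 7  (via Arlen)
Ulver: 8  (via Arlen)
Wendle: 9  (via Arlen)
Quorn: 10  (via Ulver)
Shortest route: Fenn → Arlen → Ulver → Quorn = 10 mi.

10 mi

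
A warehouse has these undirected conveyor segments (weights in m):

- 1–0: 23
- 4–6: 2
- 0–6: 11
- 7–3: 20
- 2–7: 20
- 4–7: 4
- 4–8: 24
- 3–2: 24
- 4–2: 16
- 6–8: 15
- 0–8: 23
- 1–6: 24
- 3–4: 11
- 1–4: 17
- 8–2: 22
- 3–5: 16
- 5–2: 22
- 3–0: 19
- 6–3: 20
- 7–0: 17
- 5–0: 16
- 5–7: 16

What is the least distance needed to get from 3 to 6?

13 m

Enumerating some paths:
3 → 6: 20 = 20
3 → 4 → 6: 11+2 = 13
3 → 7 → 4 → 6: 20+4+2 = 26
Cheapest is 3 → 4 → 6 at 13 m.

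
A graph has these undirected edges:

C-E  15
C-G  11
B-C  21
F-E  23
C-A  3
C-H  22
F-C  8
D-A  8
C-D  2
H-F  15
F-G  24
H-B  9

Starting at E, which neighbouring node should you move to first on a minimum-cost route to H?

C

Compare a few routes:
E → C → H: 15+22 = 37
E → C → B → H: 15+21+9 = 45
E → C → F → H: 15+8+15 = 38
E → F → H: 23+15 = 38
Cheapest is E → C → H at 37.
So from E the first move is to C.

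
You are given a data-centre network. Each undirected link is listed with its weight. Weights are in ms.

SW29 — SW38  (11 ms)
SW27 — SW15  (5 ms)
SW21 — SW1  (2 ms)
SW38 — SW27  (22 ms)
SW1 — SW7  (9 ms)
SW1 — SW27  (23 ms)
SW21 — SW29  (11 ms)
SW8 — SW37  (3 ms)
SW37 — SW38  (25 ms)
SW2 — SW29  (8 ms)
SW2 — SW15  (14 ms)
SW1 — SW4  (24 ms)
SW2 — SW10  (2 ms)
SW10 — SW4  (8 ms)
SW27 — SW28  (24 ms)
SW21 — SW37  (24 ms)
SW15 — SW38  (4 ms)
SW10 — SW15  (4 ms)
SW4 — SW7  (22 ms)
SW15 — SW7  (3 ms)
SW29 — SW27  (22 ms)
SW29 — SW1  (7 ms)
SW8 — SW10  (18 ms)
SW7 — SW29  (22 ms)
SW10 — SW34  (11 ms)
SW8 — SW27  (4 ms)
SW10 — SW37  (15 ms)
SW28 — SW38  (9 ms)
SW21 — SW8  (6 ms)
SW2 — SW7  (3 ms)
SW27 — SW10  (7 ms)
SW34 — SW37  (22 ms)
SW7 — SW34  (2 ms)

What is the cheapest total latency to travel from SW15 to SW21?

14 ms

Candidate routes:
SW15 → SW27 → SW8 → SW21: 5+4+6 = 15
SW15 → SW7 → SW1 → SW21: 3+9+2 = 14
The minimum is 14 ms via SW15 → SW7 → SW1 → SW21.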